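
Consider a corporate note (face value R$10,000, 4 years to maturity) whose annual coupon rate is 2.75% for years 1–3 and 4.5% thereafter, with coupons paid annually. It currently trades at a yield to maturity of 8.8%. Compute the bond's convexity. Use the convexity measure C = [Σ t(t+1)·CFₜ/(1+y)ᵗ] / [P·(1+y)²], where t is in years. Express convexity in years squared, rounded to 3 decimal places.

With y = 0.088:
  t   CF        PV=CF/(1+0.088)^t    t·PV        t(t+1)·PV
  1       275.00       252.7574       252.7574         505.5147
  2       275.00       232.3137       464.6275       1,393.8825
  3       275.00       213.5237       640.5710       2,562.2839
  4    10,450.00     7,457.6279    29,830.5115     149,152.5575
  Σ                  8,156.2226    31,188.4673     153,614.2386
P = 8,156.2226.
Convexity = Σ t(t+1)·PV / [P·(1+y)²] = 153,614.2386 / (8,156.2226 × 1.183744) = 15.91053.

15.911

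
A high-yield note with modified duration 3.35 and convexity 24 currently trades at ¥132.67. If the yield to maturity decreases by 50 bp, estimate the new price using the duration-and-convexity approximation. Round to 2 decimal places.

¥134.93

Duration effect: -D_mod·Δy = -3.35 × (-0.005) = +0.016750
Convexity effect: ½·C·(Δy)² = 0.5 × 24 × (-0.005)² = +0.0003000
ΔP/P ≈ +0.016750 + 0.0003000 = +0.017050
New price ≈ 132.67 × (1 + 0.017050) = 134.9320235.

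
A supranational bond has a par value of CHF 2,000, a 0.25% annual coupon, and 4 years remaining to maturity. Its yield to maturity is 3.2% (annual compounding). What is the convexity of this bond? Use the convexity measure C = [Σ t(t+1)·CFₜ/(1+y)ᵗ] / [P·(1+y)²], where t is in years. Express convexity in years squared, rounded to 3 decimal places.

With y = 0.032:
  t   CF        PV=CF/(1+0.032)^t    t·PV        t(t+1)·PV
  1         5.00         4.8450         4.8450           9.6899
  2         5.00         4.6947         9.3895          28.1684
  3         5.00         4.5492        13.6475          54.5899
  4     2,005.00     1,767.6472     7,070.5888      35,352.9438
  Σ                  1,781.7360     7,098.4707      35,445.3920
P = 1,781.7360.
Convexity = Σ t(t+1)·PV / [P·(1+y)²] = 35,445.3920 / (1,781.7360 × 1.065024) = 18.67915.

18.679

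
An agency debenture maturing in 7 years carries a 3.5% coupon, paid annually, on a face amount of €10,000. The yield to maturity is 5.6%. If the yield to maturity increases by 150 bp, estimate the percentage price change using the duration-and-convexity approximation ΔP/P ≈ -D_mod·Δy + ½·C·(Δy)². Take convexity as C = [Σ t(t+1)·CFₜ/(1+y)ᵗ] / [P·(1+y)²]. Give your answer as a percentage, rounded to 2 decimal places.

-8.43%

With y = 0.056:
  t   CF        PV=CF/(1+0.056)^t    t·PV        t(t+1)·PV
  1       350.00       331.4394       331.4394         662.8788
  2       350.00       313.8631       627.7261       1,883.1784
  3       350.00       297.2188       891.6564       3,566.6257
  4       350.00       281.4572     1,125.8288       5,629.1441
  5       350.00       266.5314     1,332.6572       7,995.9433
  6       350.00       252.3972     1,514.3832      10,600.6825
  7    10,350.00     7,067.9411    49,475.5878     395,804.7022
  Σ                  8,810.8482    55,299.2790     426,143.1550
P = 8,810.8482; D_Mac = 6.27627 yrs; D_mod = 5.94344 yrs; C = 43.37205.
Duration effect: -5.94344 × (+0.015) = -0.089152
Convexity effect: 0.5 × 43.37205 × (0.015)² = +0.0048794
ΔP/P ≈ -0.089152 + 0.0048794 = -0.084272 = -8.4272%.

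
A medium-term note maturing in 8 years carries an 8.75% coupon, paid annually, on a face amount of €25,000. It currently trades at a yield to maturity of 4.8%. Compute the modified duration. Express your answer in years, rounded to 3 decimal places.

6.013 years

Periodic yield y = 0.048. First find Macaulay duration:
  t   CF        PV=CF/(1+0.048)^t    t·PV
  1     2,187.50     2,087.3092     2,087.3092
  2     2,187.50     1,991.7072     3,983.4144
  3     2,187.50     1,900.4840     5,701.4519
  4     2,187.50     1,813.4389     7,253.7557
  5     2,187.50     1,730.3806     8,651.9032
  6     2,187.50     1,651.1266     9,906.7594
  7     2,187.50     1,575.5025    11,028.5172
  8    27,187.50    18,684.3938   149,475.1508
  Σ                 31,434.3428   198,088.2617
P = 31,434.3428; Macaulay duration = 198,088.2617 / 31,434.3428 = 6.30165 years.
Modified duration = D_Mac / (1 + y) = 6.30165 / 1.048 = 6.01303 years.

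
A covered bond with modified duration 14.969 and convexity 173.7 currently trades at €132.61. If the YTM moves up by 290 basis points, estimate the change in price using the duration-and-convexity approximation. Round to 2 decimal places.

Duration effect: -D_mod·Δy = -14.969 × (+0.029) = -0.434101
Convexity effect: ½·C·(Δy)² = 0.5 × 173.7 × (0.029)² = +0.07304085
ΔP/P ≈ -0.434101 + 0.07304085 = -0.36106015
ΔP ≈ 132.61 × (-0.36106015) = -47.8801864915.

-€47.88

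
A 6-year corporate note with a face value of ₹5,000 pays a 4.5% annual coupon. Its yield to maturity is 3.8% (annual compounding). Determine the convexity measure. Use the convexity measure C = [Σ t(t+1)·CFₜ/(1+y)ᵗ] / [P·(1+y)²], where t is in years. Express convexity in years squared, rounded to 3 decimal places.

With y = 0.038:
  t   CF        PV=CF/(1+0.038)^t    t·PV        t(t+1)·PV
  1       225.00       216.7630       216.7630         433.5260
  2       225.00       208.8276       417.6551       1,252.9654
  3       225.00       201.1826       603.5479       2,414.1914
  4       225.00       193.8176       775.2702       3,876.3510
  5       225.00       186.7221       933.6106       5,601.6634
  6     5,225.00     4,177.3626    25,064.1756     175,449.2290
  Σ                  5,184.6754    28,011.0223     189,027.9262
P = 5,184.6754.
Convexity = Σ t(t+1)·PV / [P·(1+y)²] = 189,027.9262 / (5,184.6754 × 1.077444) = 33.83839.

33.838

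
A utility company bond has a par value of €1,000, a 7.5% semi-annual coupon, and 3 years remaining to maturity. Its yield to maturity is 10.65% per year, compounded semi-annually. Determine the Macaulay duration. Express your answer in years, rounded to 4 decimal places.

2.7288 years

Periodic yield y = 0.05325. Discount each cash flow and weight by its period:
  t   CF        PV=CF/(1+0.05325)^t    t·PV
  1        37.50        35.6041        35.6041
  2        37.50        33.8040        67.6080
  3        37.50        32.0950        96.2849
  4        37.50        30.4723       121.8892
  5        37.50        28.9317       144.6585
  6     1,037.50       759.9750     4,559.8499
  Σ                    920.8821     5,025.8947
Price P = Σ PV = 920.8821.
Macaulay duration = Σ(t·PV) / P = 5,025.8947 / 920.8821 = 5.45770 half-year periods.
In years: 5.45770 / 2 = 2.72885 years.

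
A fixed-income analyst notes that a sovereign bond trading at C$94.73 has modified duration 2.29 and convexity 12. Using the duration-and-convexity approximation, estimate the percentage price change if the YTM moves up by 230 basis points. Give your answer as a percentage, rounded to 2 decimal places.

-4.95%

Duration effect: -D_mod·Δy = -2.29 × (+0.023) = -0.052670
Convexity effect: ½·C·(Δy)² = 0.5 × 12 × (0.023)² = +0.0031740
ΔP/P ≈ -0.052670 + 0.0031740 = -0.049496
= -4.9496%.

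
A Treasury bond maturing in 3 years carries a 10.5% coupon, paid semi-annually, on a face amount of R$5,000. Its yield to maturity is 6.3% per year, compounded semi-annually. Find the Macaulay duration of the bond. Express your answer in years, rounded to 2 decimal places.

2.67 years

Periodic yield y = 0.0315. Discount each cash flow and weight by its period:
  t   CF        PV=CF/(1+0.0315)^t    t·PV
  1       262.50       254.4838       254.4838
  2       262.50       246.7123       493.4246
  3       262.50       239.1782       717.5346
  4       262.50       231.8742       927.4967
  5       262.50       224.7932     1,123.9659
  6     5,262.50     4,368.9464    26,213.6783
  Σ                  5,565.9880    29,730.5840
Price P = Σ PV = 5,565.9880.
Macaulay duration = Σ(t·PV) / P = 29,730.5840 / 5,565.9880 = 5.34147 half-year periods.
In years: 5.34147 / 2 = 2.67074 years.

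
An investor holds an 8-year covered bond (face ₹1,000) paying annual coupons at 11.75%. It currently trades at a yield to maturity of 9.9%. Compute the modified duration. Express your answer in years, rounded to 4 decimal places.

Periodic yield y = 0.099. First find Macaulay duration:
  t   CF        PV=CF/(1+0.099)^t    t·PV
  1       117.50       106.9154       106.9154
  2       117.50        97.2842       194.5685
  3       117.50        88.5207       265.5621
  4       117.50        80.5466       322.1863
  5       117.50        73.2908       366.4540
  6       117.50        66.6886       400.1317
  7       117.50        60.6812       424.7683
  8     1,117.50       525.1290     4,201.0319
  Σ                  1,099.0565     6,281.6181
P = 1,099.0565; Macaulay duration = 6,281.6181 / 1,099.0565 = 5.71546 years.
Modified duration = D_Mac / (1 + y) = 5.71546 / 1.099 = 5.20060 years.

5.2006 years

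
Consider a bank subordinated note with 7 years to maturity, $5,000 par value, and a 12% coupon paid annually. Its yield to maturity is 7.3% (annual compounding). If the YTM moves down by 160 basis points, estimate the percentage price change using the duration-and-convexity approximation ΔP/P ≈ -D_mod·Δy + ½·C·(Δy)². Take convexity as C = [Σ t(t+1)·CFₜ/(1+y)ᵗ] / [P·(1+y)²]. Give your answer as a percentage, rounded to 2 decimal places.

+8.36%

With y = 0.073:
  t   CF        PV=CF/(1+0.073)^t    t·PV        t(t+1)·PV
  1       600.00       559.1799       559.1799       1,118.3597
  2       600.00       521.1369     1,042.2738       3,126.8213
  3       600.00       485.6821     1,457.0463       5,828.1850
  4       600.00       452.6394     1,810.5576       9,052.7882
  5       600.00       421.8447     2,109.2237      12,655.3423
  6       600.00       393.1451     2,358.8709      16,512.0962
  7     5,600.00     3,419.7155    23,938.0083     191,504.0664
  Σ                  6,253.3436    33,275.1604     239,797.6590
P = 6,253.3436; D_Mac = 5.32118 yrs; D_mod = 4.95916 yrs; C = 33.30682.
Duration effect: -4.95916 × (-0.016) = +0.079347
Convexity effect: 0.5 × 33.30682 × (-0.016)² = +0.0042633
ΔP/P ≈ +0.079347 + 0.0042633 = +0.083610 = +8.3610%.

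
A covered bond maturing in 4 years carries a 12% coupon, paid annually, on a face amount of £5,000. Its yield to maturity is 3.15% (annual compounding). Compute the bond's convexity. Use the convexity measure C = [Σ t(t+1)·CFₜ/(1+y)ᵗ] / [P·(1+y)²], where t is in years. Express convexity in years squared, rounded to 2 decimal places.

With y = 0.0315:
  t   CF        PV=CF/(1+0.0315)^t    t·PV        t(t+1)·PV
  1       600.00       581.6772       581.6772       1,163.3543
  2       600.00       563.9139     1,127.8278       3,383.4833
  3       600.00       546.6931     1,640.0792       6,560.3166
  4     5,600.00     4,946.6490    19,786.5961      98,932.9806
  Σ                  6,638.9331    23,136.1802     110,040.1348
P = 6,638.9331.
Convexity = Σ t(t+1)·PV / [P·(1+y)²] = 110,040.1348 / (6,638.9331 × 1.063992) = 15.57810.

15.58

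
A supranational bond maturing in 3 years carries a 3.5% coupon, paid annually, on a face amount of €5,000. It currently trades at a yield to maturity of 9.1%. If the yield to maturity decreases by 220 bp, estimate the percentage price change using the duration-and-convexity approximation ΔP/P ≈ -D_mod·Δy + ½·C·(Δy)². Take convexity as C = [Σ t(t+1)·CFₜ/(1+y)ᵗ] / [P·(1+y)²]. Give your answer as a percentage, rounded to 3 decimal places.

+6.062%

With y = 0.091:
  t   CF        PV=CF/(1+0.091)^t    t·PV        t(t+1)·PV
  1       175.00       160.4033       160.4033         320.8066
  2       175.00       147.0241       294.0482         882.1446
  3     5,175.00     3,985.0714    11,955.2141      47,820.8563
  Σ                  4,292.4988    12,409.6656      49,023.8075
P = 4,292.4988; D_Mac = 2.89101 yrs; D_mod = 2.64987 yrs; C = 9.59505.
Duration effect: -2.64987 × (-0.022) = +0.058297
Convexity effect: 0.5 × 9.59505 × (-0.022)² = +0.0023220
ΔP/P ≈ +0.058297 + 0.0023220 = +0.060619 = +6.0619%.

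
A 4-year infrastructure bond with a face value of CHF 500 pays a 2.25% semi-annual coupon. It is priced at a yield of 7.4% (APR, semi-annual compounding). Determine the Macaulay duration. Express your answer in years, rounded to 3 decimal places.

3.828 years

Periodic yield y = 0.037. Discount each cash flow and weight by its period:
  t   CF        PV=CF/(1+0.037)^t    t·PV
  1        5.625         5.4243         5.4243
  2        5.625         5.2308        10.4615
  3        5.625         5.0441        15.1324
  4        5.625         4.8642        19.4566
  5        5.625         4.6906        23.4530
  6        5.625         4.5232        27.1395
  7        5.625         4.3619        30.5330
  8      505.625       378.0929     3,024.7430
  Σ                    412.2319     3,156.3433
Price P = Σ PV = 412.2319.
Macaulay duration = Σ(t·PV) / P = 3,156.3433 / 412.2319 = 7.65672 half-year periods.
In years: 7.65672 / 2 = 3.82836 years.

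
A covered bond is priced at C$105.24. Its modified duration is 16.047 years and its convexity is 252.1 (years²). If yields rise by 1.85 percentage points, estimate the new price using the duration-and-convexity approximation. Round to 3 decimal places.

C$78.538

Duration effect: -D_mod·Δy = -16.047 × (+0.0185) = -0.2968695
Convexity effect: ½·C·(Δy)² = 0.5 × 252.1 × (0.0185)² = +0.0431406125
ΔP/P ≈ -0.2968695 + 0.0431406125 = -0.2537288875
New price ≈ 105.24 × (1 - 0.2537288875) = 78.5375718795.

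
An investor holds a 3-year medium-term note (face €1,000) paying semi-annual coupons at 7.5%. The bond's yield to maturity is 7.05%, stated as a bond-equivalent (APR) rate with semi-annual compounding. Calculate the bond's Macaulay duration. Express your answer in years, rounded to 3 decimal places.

Periodic yield y = 0.03525. Discount each cash flow and weight by its period:
  t   CF        PV=CF/(1+0.03525)^t    t·PV
  1        37.50        36.2231        36.2231
  2        37.50        34.9897        69.9795
  3        37.50        33.7984       101.3951
  4        37.50        32.6475       130.5901
  5        37.50        31.5359       157.6794
  6     1,037.50       842.7848     5,056.7085
  Σ                  1,011.9794     5,552.5758
Price P = Σ PV = 1,011.9794.
Macaulay duration = Σ(t·PV) / P = 5,552.5758 / 1,011.9794 = 5.48685 half-year periods.
In years: 5.48685 / 2 = 2.74342 years.

2.743 years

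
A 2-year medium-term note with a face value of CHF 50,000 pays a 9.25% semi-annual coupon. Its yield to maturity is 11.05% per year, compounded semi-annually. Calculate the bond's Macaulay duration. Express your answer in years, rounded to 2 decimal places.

Periodic yield y = 0.05525. Discount each cash flow and weight by its period:
  t   CF        PV=CF/(1+0.05525)^t    t·PV
  1     2,312.50     2,191.4238     2,191.4238
  2     2,312.50     2,076.6869     4,153.3738
  3     2,312.50     1,967.9572     5,903.8717
  4    52,312.50    42,187.5235   168,750.0940
  Σ                 48,423.5915   180,998.7633
Price P = Σ PV = 48,423.5915.
Macaulay duration = Σ(t·PV) / P = 180,998.7633 / 48,423.5915 = 3.73782 half-year periods.
In years: 3.73782 / 2 = 1.86891 years.

1.87 years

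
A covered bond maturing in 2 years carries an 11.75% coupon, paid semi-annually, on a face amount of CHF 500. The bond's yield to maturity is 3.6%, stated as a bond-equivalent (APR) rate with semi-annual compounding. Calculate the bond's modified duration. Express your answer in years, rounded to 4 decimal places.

1.8192 years

Periodic yield y = 0.018. First find Macaulay duration:
  t   CF        PV=CF/(1+0.018)^t    t·PV
  1       29.375        28.8556        28.8556
  2       29.375        28.3454        56.6908
  3       29.375        27.8442        83.5326
  4      529.375       492.9153     1,971.6613
  Σ                    577.9605     2,140.7402
P = 577.9605; Macaulay duration = 2,140.7402 / 577.9605 = 3.70396 half-year periods = 1.85198 years.
Modified duration = D_Mac / (1 + y) = 1.85198 / 1.018 = 1.81923 years.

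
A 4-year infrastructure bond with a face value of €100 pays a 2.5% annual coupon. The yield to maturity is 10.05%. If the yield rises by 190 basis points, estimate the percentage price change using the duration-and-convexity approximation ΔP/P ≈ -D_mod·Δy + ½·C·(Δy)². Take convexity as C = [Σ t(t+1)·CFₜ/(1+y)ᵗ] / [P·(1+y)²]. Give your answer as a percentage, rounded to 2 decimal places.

With y = 0.1005:
  t   CF        PV=CF/(1+0.1005)^t    t·PV        t(t+1)·PV
  1         2.50         2.2717         2.2717           4.5434
  2         2.50         2.0642         4.1285          12.3854
  3         2.50         1.8757         5.6272          22.5087
  4       102.50        69.8817       279.5269       1,397.6347
  Σ                     76.0934       291.5543       1,437.0723
P = 76.0934; D_Mac = 3.83153 yrs; D_mod = 3.48163 yrs; C = 15.59379.
Duration effect: -3.48163 × (+0.019) = -0.066151
Convexity effect: 0.5 × 15.59379 × (0.019)² = +0.0028147
ΔP/P ≈ -0.066151 + 0.0028147 = -0.063336 = -6.3336%.

-6.33%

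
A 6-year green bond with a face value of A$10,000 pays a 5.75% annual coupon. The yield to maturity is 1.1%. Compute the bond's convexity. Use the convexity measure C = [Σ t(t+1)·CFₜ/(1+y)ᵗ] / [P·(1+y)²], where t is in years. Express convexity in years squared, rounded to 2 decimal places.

With y = 0.011:
  t   CF        PV=CF/(1+0.011)^t    t·PV        t(t+1)·PV
  1       575.00       568.7438       568.7438       1,137.4876
  2       575.00       562.5557     1,125.1114       3,375.3342
  3       575.00       556.4349     1,669.3048       6,677.2191
  4       575.00       550.3807     2,201.5229      11,007.6147
  5       575.00       544.3924     2,721.9621      16,331.7725
  6    10,575.00     9,903.1519    59,418.9117     415,932.3817
  Σ                 12,685.6595    67,705.5567     454,461.8097
P = 12,685.6595.
Convexity = Σ t(t+1)·PV / [P·(1+y)²] = 454,461.8097 / (12,685.6595 × 1.022121) = 35.04952.

35.05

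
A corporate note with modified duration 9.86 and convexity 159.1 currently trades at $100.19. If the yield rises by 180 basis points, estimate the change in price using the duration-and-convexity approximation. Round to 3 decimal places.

-$15.199

Duration effect: -D_mod·Δy = -9.86 × (+0.018) = -0.177480
Convexity effect: ½·C·(Δy)² = 0.5 × 159.1 × (0.018)² = +0.0257742
ΔP/P ≈ -0.177480 + 0.0257742 = -0.1517058
ΔP ≈ 100.19 × (-0.1517058) = -15.199404102.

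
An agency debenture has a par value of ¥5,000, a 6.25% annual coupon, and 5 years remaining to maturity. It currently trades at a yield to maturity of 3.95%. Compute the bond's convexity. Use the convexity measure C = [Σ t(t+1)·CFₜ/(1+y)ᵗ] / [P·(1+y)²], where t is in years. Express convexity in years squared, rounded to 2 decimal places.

23.90

With y = 0.0395:
  t   CF        PV=CF/(1+0.0395)^t    t·PV        t(t+1)·PV
  1       312.50       300.6253       300.6253         601.2506
  2       312.50       289.2018       578.4037       1,735.2110
  3       312.50       278.2124       834.6373       3,338.5492
  4       312.50       267.6406     1,070.5625       5,352.8126
  5     5,312.50     4,376.9993    21,884.9964     131,309.9783
  Σ                  5,512.6795    24,669.2252     142,337.8017
P = 5,512.6795.
Convexity = Σ t(t+1)·PV / [P·(1+y)²] = 142,337.8017 / (5,512.6795 × 1.080560) = 23.89508.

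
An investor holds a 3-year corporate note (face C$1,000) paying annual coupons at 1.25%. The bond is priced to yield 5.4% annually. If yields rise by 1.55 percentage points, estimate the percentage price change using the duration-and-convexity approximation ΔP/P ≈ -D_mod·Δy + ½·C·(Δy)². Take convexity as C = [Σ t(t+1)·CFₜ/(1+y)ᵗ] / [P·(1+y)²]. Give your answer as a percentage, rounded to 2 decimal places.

With y = 0.054:
  t   CF        PV=CF/(1+0.054)^t    t·PV        t(t+1)·PV
  1        12.50        11.8596        11.8596          23.7192
  2        12.50        11.2520        22.5040          67.5119
  3     1,012.50       864.7154     2,594.1462      10,376.5849
  Σ                    887.8270     2,628.5098      10,467.8160
P = 887.8270; D_Mac = 2.96061 yrs; D_mod = 2.80893 yrs; C = 10.61320.
Duration effect: -2.80893 × (+0.0155) = -0.043538
Convexity effect: 0.5 × 10.61320 × (0.0155)² = +0.0012749
ΔP/P ≈ -0.043538 + 0.0012749 = -0.042263 = -4.2263%.

-4.23%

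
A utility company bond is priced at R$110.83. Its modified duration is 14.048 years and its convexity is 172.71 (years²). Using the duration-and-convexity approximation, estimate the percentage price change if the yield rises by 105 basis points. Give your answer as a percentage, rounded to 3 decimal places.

-13.798%

Duration effect: -D_mod·Δy = -14.048 × (+0.0105) = -0.147504
Convexity effect: ½·C·(Δy)² = 0.5 × 172.71 × (0.0105)² = +0.00952063875
ΔP/P ≈ -0.147504 + 0.00952063875 = -0.13798336125
= -13.798336125%.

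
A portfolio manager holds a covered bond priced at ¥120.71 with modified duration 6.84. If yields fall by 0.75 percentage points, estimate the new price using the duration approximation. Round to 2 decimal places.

¥126.90

Duration approximation: ΔP/P ≈ -D_mod · Δy = -6.84 × (-0.0075) = +0.051300.
New price ≈ 120.71 × (1 + 0.051300) = 126.902423.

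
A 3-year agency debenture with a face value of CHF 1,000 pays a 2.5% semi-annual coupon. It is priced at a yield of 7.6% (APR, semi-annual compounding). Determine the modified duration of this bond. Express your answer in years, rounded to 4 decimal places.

2.7944 years

Periodic yield y = 0.038. First find Macaulay duration:
  t   CF        PV=CF/(1+0.038)^t    t·PV
  1        12.50        12.0424        12.0424
  2        12.50        11.6015        23.2031
  3        12.50        11.1768        33.5304
  4        12.50        10.7676        43.0706
  5        12.50        10.3735        51.8673
  6     1,012.50       809.4889     4,856.9335
  Σ                    865.4507     5,020.6473
P = 865.4507; Macaulay duration = 5,020.6473 / 865.4507 = 5.80119 half-year periods = 2.90060 years.
Modified duration = D_Mac / (1 + y) = 2.90060 / 1.038 = 2.79441 years.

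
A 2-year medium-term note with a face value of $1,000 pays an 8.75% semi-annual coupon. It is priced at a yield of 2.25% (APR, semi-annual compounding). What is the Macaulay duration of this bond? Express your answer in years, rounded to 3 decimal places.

Periodic yield y = 0.01125. Discount each cash flow and weight by its period:
  t   CF        PV=CF/(1+0.01125)^t    t·PV
  1        43.75        43.2633        43.2633
  2        43.75        42.7820        85.5640
  3        43.75        42.3060       126.9181
  4     1,043.75       998.0731     3,992.2924
  Σ                  1,126.4244     4,248.0378
Price P = Σ PV = 1,126.4244.
Macaulay duration = Σ(t·PV) / P = 4,248.0378 / 1,126.4244 = 3.77126 half-year periods.
In years: 3.77126 / 2 = 1.88563 years.

1.886 years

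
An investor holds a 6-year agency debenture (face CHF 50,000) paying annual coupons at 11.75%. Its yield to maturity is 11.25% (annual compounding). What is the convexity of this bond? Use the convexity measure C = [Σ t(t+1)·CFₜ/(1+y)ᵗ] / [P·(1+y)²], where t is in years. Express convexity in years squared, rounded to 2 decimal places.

With y = 0.1125:
  t   CF        PV=CF/(1+0.1125)^t    t·PV        t(t+1)·PV
  1     5,875.00     5,280.8989     5,280.8989      10,561.7978
  2     5,875.00     4,746.8754     9,493.7508      28,481.2524
  3     5,875.00     4,266.8543    12,800.5629      51,202.2514
  4     5,875.00     3,835.3746    15,341.4986      76,707.4928
  5     5,875.00     3,447.5278    17,237.6388     103,425.8330
  6    55,875.00    29,472.5300   176,835.1799   1,237,846.2594
  Σ                 51,050.0610   236,989.5298   1,508,224.8867
P = 51,050.0610.
Convexity = Σ t(t+1)·PV / [P·(1+y)²] = 1,508,224.8867 / (51,050.0610 × 1.237656) = 23.87096.

23.87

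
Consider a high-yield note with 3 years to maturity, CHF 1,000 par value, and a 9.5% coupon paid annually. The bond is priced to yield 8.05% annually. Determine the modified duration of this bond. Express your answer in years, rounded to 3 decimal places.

Periodic yield y = 0.0805. First find Macaulay duration:
  t   CF        PV=CF/(1+0.0805)^t    t·PV
  1        95.00        87.9223        87.9223
  2        95.00        81.3718       162.7437
  3     1,095.00       868.0401     2,604.1204
  Σ                  1,037.3342     2,854.7863
P = 1,037.3342; Macaulay duration = 2,854.7863 / 1,037.3342 = 2.75204 years.
Modified duration = D_Mac / (1 + y) = 2.75204 / 1.0805 = 2.54701 years.

2.547 years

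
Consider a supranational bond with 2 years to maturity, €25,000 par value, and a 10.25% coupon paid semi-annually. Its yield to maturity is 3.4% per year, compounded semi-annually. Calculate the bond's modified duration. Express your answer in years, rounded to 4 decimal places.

1.8366 years

Periodic yield y = 0.017. First find Macaulay duration:
  t   CF        PV=CF/(1+0.017)^t    t·PV
  1     1,281.25     1,259.8328     1,259.8328
  2     1,281.25     1,238.7737     2,477.5474
  3     1,281.25     1,218.0666     3,654.1997
  4    26,281.25    24,567.5702    98,270.2808
  Σ                 28,284.2433   105,661.8607
P = 28,284.2433; Macaulay duration = 105,661.8607 / 28,284.2433 = 3.73571 half-year periods = 1.86786 years.
Modified duration = D_Mac / (1 + y) = 1.86786 / 1.017 = 1.83663 years.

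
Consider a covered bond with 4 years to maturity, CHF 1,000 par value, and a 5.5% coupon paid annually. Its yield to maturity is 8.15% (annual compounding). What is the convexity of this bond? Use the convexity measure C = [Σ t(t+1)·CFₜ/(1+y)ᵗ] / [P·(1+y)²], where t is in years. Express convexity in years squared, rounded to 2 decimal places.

With y = 0.0815:
  t   CF        PV=CF/(1+0.0815)^t    t·PV        t(t+1)·PV
  1        55.00        50.8553        50.8553         101.7106
  2        55.00        47.0229        94.0459         282.1376
  3        55.00        43.4794       130.4381         521.7523
  4     1,055.00       771.1633     3,084.6533      15,423.2664
  Σ                    912.5209     3,359.9925      16,328.8668
P = 912.5209.
Convexity = Σ t(t+1)·PV / [P·(1+y)²] = 16,328.8668 / (912.5209 × 1.169642) = 15.29890.

15.30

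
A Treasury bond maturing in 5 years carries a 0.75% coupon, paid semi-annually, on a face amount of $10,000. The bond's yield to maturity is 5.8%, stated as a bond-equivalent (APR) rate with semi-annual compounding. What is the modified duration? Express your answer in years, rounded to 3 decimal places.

4.765 years

Periodic yield y = 0.029. First find Macaulay duration:
  t   CF        PV=CF/(1+0.029)^t    t·PV
  1        37.50        36.4431        36.4431
  2        37.50        35.4161        70.8322
  3        37.50        34.4180       103.2539
  4        37.50        33.4480       133.7919
  5        37.50        32.5053       162.5266
  6        37.50        31.5892       189.5354
  7        37.50        30.6990       214.8927
  8        37.50        29.8338       238.6702
  9        37.50        28.9930       260.9368
  10   10,037.50     7,541.7444    75,417.4442
  Σ                  7,835.0898    76,828.3270
P = 7,835.0898; Macaulay duration = 76,828.3270 / 7,835.0898 = 9.80567 half-year periods = 4.90284 years.
Modified duration = D_Mac / (1 + y) = 4.90284 / 1.029 = 4.76466 years.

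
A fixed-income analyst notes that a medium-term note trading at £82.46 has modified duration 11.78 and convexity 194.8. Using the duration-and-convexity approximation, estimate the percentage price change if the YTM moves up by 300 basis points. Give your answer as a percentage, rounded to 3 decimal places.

-26.574%

Duration effect: -D_mod·Δy = -11.78 × (+0.03) = -0.353400
Convexity effect: ½·C·(Δy)² = 0.5 × 194.8 × (0.03)² = +0.0876600
ΔP/P ≈ -0.353400 + 0.0876600 = -0.265740
= -26.5740%.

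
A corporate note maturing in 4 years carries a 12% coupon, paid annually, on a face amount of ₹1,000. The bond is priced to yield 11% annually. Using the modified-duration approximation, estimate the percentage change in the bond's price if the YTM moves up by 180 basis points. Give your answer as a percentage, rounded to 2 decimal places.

-5.53%

Periodic yield y = 0.11. Modified duration first:
  t   CF        PV=CF/(1+0.11)^t    t·PV
  1       120.00       108.1081       108.1081
  2       120.00        97.3947       194.7894
  3       120.00        87.7430       263.2289
  4     1,120.00       737.7787     2,951.1148
  Σ                  1,031.0245     3,517.2412
P = 1,031.0245; D_Mac = 3.41140 yrs; D_mod = 3.41140/(1+0.11) = 3.07334 yrs.
ΔP/P ≈ -D_mod · Δy = -3.07334 × (+0.018) = -0.055320 = -5.5320%.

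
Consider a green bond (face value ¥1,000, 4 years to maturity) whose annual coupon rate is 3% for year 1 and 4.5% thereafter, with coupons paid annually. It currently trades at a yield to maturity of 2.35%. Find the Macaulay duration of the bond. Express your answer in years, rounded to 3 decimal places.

Periodic yield y = 0.0235. Discount each cash flow and weight by its year:
  t   CF        PV=CF/(1+0.0235)^t    t·PV
  1        30.00        29.3112        29.3112
  2        45.00        42.9573        85.9146
  3        45.00        41.9710       125.9129
  4     1,045.00       952.2805     3,809.1221
  Σ                  1,066.5200     4,050.2608
Price P = Σ PV = 1,066.5200.
Macaulay duration = Σ(t·PV) / P = 4,050.2608 / 1,066.5200 = 3.79764 years.

3.798 years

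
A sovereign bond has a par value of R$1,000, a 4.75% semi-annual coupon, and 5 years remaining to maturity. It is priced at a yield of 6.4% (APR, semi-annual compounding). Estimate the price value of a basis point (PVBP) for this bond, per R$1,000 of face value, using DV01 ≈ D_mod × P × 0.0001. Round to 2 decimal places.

R$0.40

Periodic yield y = 0.032.
  t   CF        PV=CF/(1+0.032)^t    t·PV
  1        23.75        23.0136        23.0136
  2        23.75        22.3000        44.5999
  3        23.75        21.6085        64.8255
  4        23.75        20.9385        83.7539
  5        23.75        20.2892       101.4460
  6        23.75        19.6601       117.9605
  7        23.75        19.0505       133.3533
  8        23.75        18.4598       147.6781
  9        23.75        17.8874       160.9863
  10    1,023.75       747.1313     7,471.3132
  Σ                    930.3387     8,348.9302
P = 930.3387; D_Mac = 8.97408 half-year periods = 4.48704 yrs; D_mod = 4.34791 yrs.
DV01 ≈ 4.34791 × 930.3387 × 0.0001 = 0.404502.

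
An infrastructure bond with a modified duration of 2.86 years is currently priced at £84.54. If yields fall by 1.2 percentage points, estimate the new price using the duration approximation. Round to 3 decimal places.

£87.441

Duration approximation: ΔP/P ≈ -D_mod · Δy = -2.86 × (-0.012) = +0.034320.
New price ≈ 84.54 × (1 + 0.034320) = 87.4414128.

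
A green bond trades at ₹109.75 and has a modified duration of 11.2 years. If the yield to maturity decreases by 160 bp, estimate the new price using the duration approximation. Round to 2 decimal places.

₹129.42

Duration approximation: ΔP/P ≈ -D_mod · Δy = -11.2 × (-0.016) = +0.179200.
New price ≈ 109.75 × (1 + 0.179200) = 129.41720.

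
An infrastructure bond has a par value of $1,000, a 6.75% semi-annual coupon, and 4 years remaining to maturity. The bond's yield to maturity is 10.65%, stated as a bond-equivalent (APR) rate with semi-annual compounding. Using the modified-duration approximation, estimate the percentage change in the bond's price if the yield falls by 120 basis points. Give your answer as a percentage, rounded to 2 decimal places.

Periodic yield y = 0.05325. Modified duration first:
  t   CF        PV=CF/(1+0.05325)^t    t·PV
  1        33.75        32.0437        32.0437
  2        33.75        30.4236        60.8472
  3        33.75        28.8855        86.6564
  4        33.75        27.4251       109.7003
  5        33.75        26.0385       130.1926
  6        33.75        24.7221       148.3325
  7        33.75        23.4722       164.3053
  8     1,033.75       682.5961     5,460.7685
  Σ                    875.6067     6,192.8465
P = 875.6067; D_Mac = 7.07264 half-year periods = 3.53632 yrs; D_mod = 3.53632/(1+0.05325) = 3.35753 yrs.
ΔP/P ≈ -D_mod · Δy = -3.35753 × (-0.012) = +0.040290 = +4.0290%.

+4.03%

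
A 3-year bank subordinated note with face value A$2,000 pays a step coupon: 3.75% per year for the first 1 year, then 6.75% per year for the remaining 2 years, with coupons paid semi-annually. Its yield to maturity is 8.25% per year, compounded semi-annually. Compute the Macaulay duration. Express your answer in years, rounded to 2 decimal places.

Periodic yield y = 0.04125. Discount each cash flow and weight by its period:
  t   CF        PV=CF/(1+0.04125)^t    t·PV
  1        37.50        36.0144        36.0144
  2        37.50        34.5877        69.1753
  3        67.50        59.7914       179.3742
  4        67.50        57.4227       229.6909
  5        67.50        55.1479       275.7393
  6     2,067.50     1,622.2412     9,733.4473
  Σ                  1,865.2053    10,523.4414
Price P = Σ PV = 1,865.2053.
Macaulay duration = Σ(t·PV) / P = 10,523.4414 / 1,865.2053 = 5.64197 half-year periods.
In years: 5.64197 / 2 = 2.82099 years.

2.82 years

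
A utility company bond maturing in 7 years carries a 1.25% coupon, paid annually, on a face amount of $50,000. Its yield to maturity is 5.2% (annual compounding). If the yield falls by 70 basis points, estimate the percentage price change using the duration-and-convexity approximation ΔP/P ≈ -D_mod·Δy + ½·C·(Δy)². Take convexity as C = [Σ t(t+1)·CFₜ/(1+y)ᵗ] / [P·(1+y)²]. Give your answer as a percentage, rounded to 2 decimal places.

+4.58%

With y = 0.052:
  t   CF        PV=CF/(1+0.052)^t    t·PV        t(t+1)·PV
  1       625.00       594.1065       594.1065       1,188.2129
  2       625.00       564.7400     1,129.4800       3,388.4399
  3       625.00       536.8251     1,610.4752       6,441.9010
  4       625.00       510.2900     2,041.1600      10,205.8000
  5       625.00       485.0665     2,425.3327      14,551.9962
  6       625.00       461.0899     2,766.5392      19,365.7744
  7    50,625.00    35,502.1666   248,515.1661   1,988,121.3288
  Σ                 38,654.2845   259,082.2597   2,043,263.4533
P = 38,654.2845; D_Mac = 6.70255 yrs; D_mod = 6.37124 yrs; C = 47.76340.
Duration effect: -6.37124 × (-0.007) = +0.044599
Convexity effect: 0.5 × 47.76340 × (-0.007)² = +0.0011702
ΔP/P ≈ +0.044599 + 0.0011702 = +0.045769 = +4.5769%.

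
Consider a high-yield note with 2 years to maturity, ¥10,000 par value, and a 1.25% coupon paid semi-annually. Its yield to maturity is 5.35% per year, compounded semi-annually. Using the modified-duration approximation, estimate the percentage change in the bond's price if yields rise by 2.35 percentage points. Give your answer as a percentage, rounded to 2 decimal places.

Periodic yield y = 0.02675. Modified duration first:
  t   CF        PV=CF/(1+0.02675)^t    t·PV
  1        62.50        60.8717        60.8717
  2        62.50        59.2858       118.5716
  3        62.50        57.7412       173.2236
  4    10,062.50     9,054.1367    36,216.5468
  Σ                  9,232.0354    36,569.2137
P = 9,232.0354; D_Mac = 3.96112 half-year periods = 1.98056 yrs; D_mod = 1.98056/(1+0.02675) = 1.92896 yrs.
ΔP/P ≈ -D_mod · Δy = -1.92896 × (+0.0235) = -0.045331 = -4.5331%.

-4.53%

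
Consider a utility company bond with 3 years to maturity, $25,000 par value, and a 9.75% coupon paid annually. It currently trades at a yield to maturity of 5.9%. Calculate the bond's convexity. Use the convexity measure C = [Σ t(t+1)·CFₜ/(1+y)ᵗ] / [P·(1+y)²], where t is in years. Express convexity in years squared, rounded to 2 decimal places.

With y = 0.059:
  t   CF        PV=CF/(1+0.059)^t    t·PV        t(t+1)·PV
  1     2,437.50     2,301.6997     2,301.6997       4,603.3994
  2     2,437.50     2,173.4653     4,346.9305      13,040.7916
  3    27,437.50    23,102.3765    69,307.1295     277,228.5180
  Σ                 27,577.5415    75,955.7597     294,872.7090
P = 27,577.5415.
Convexity = Σ t(t+1)·PV / [P·(1+y)²] = 294,872.7090 / (27,577.5415 × 1.121481) = 9.53426.

9.53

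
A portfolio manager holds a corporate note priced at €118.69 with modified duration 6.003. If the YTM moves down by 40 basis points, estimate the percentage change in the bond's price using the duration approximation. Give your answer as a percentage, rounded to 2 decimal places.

Duration approximation: ΔP/P ≈ -D_mod · Δy = -6.003 × (-0.004) = +0.024012.
As a percentage: +2.4012%.

+2.40%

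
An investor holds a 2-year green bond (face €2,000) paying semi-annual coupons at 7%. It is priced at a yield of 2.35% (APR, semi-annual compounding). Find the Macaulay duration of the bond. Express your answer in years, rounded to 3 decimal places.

Periodic yield y = 0.01175. Discount each cash flow and weight by its period:
  t   CF        PV=CF/(1+0.01175)^t    t·PV
  1        70.00        69.1871        69.1871
  2        70.00        68.3835       136.7671
  3        70.00        67.5894       202.7681
  4     2,070.00     1,975.5021     7,902.0084
  Σ                  2,180.6621     8,310.7306
Price P = Σ PV = 2,180.6621.
Macaulay duration = Σ(t·PV) / P = 8,310.7306 / 2,180.6621 = 3.81110 half-year periods.
In years: 3.81110 / 2 = 1.90555 years.

1.906 years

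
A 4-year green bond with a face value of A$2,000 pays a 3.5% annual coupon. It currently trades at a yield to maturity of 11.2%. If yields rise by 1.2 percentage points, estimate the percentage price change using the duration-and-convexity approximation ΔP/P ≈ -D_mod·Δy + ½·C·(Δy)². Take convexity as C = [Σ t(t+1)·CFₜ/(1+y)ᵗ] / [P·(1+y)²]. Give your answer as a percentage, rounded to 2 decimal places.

-3.96%

With y = 0.112:
  t   CF        PV=CF/(1+0.112)^t    t·PV        t(t+1)·PV
  1        70.00        62.9496        62.9496         125.8993
  2        70.00        56.6094       113.2188         339.6563
  3        70.00        50.9077       152.7232         610.8927
  4     2,070.00     1,353.7897     5,415.1587      27,075.7934
  Σ                  1,524.2564     5,744.0503      28,152.2417
P = 1,524.2564; D_Mac = 3.76843 yrs; D_mod = 3.38887 yrs; C = 14.93638.
Duration effect: -3.38887 × (+0.012) = -0.040666
Convexity effect: 0.5 × 14.93638 × (0.012)² = +0.0010754
ΔP/P ≈ -0.040666 + 0.0010754 = -0.039591 = -3.9591%.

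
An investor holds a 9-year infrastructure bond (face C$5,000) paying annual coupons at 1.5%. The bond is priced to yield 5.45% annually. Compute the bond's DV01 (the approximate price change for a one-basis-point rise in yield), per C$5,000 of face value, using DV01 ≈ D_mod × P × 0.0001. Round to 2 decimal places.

C$2.88

Periodic yield y = 0.0545.
  t   CF        PV=CF/(1+0.0545)^t    t·PV
  1        75.00        71.1238        71.1238
  2        75.00        67.4478       134.8957
  3        75.00        63.9619       191.8858
  4        75.00        60.6562       242.6246
  5        75.00        57.5213       287.6063
  6        75.00        54.5484       327.2902
  7        75.00        51.7291       362.1039
  8        75.00        49.0556       392.4448
  9     5,075.00     3,147.8700    28,330.8301
  Σ                  3,623.9140    30,340.8051
P = 3,623.9140; D_Mac = 8.37239 yrs; D_mod = 7.93967 yrs.
DV01 ≈ 7.93967 × 3,623.9140 × 0.0001 = 2.877269.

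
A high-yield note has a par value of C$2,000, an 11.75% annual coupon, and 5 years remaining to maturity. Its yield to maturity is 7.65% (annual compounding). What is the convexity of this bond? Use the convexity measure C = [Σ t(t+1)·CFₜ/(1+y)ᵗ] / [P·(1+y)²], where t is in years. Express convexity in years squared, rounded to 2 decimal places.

With y = 0.0765:
  t   CF        PV=CF/(1+0.0765)^t    t·PV        t(t+1)·PV
  1       235.00       218.3000       218.3000         436.6001
  2       235.00       202.7869       405.5737       1,216.7211
  3       235.00       188.3761       565.1282       2,260.5130
  4       235.00       174.9894       699.9576       3,499.7879
  5     2,235.00     1,545.9924     7,729.9620      46,379.7722
  Σ                  2,330.4448     9,618.9216      53,793.3943
P = 2,330.4448.
Convexity = Σ t(t+1)·PV / [P·(1+y)²] = 53,793.3943 / (2,330.4448 × 1.158852) = 19.91875.

19.92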